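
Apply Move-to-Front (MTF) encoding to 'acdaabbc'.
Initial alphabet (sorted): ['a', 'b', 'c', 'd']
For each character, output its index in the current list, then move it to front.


MTF encoding:
'a': index 0 in ['a', 'b', 'c', 'd'] -> ['a', 'b', 'c', 'd']
'c': index 2 in ['a', 'b', 'c', 'd'] -> ['c', 'a', 'b', 'd']
'd': index 3 in ['c', 'a', 'b', 'd'] -> ['d', 'c', 'a', 'b']
'a': index 2 in ['d', 'c', 'a', 'b'] -> ['a', 'd', 'c', 'b']
'a': index 0 in ['a', 'd', 'c', 'b'] -> ['a', 'd', 'c', 'b']
'b': index 3 in ['a', 'd', 'c', 'b'] -> ['b', 'a', 'd', 'c']
'b': index 0 in ['b', 'a', 'd', 'c'] -> ['b', 'a', 'd', 'c']
'c': index 3 in ['b', 'a', 'd', 'c'] -> ['c', 'b', 'a', 'd']


Output: [0, 2, 3, 2, 0, 3, 0, 3]


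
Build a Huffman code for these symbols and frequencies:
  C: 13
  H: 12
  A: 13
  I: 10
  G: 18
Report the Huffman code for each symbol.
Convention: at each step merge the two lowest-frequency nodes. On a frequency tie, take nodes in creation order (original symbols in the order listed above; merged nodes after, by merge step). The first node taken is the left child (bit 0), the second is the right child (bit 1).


Huffman tree construction:
Step 1: Merge I(10) + H(12) = 22
Step 2: Merge C(13) + A(13) = 26
Step 3: Merge G(18) + (I+H)(22) = 40
Step 4: Merge (C+A)(26) + (G+(I+H))(40) = 66
Read each symbol's code off the tree from the root (left child = 0, right child = 1).

Codes:
  C: 00 (length 2)
  H: 111 (length 3)
  A: 01 (length 2)
  I: 110 (length 3)
  G: 10 (length 2)
Average code length: 154/66 = 2.3333 bits/symbol


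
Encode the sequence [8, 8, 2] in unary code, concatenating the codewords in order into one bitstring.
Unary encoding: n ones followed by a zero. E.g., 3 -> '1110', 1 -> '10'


Encode each number as n ones followed by a terminating 0:
  8 -> 111111110 (9 bits)
  8 -> 111111110 (9 bits)
  2 -> 110 (3 bits)
Total length = 9 + 9 + 3 = 21 bits.

Unary([8, 8, 2]) = 111111110111111110110 (21 bits)


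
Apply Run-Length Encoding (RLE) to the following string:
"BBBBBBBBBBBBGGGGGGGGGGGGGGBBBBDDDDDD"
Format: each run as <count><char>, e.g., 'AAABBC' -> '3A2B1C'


Scanning runs left to right:
  i=0: run of 'B' x 12 -> '12B'
  i=12: run of 'G' x 14 -> '14G'
  i=26: run of 'B' x 4 -> '4B'
  i=30: run of 'D' x 6 -> '6D'

RLE = 12B14G4B6D


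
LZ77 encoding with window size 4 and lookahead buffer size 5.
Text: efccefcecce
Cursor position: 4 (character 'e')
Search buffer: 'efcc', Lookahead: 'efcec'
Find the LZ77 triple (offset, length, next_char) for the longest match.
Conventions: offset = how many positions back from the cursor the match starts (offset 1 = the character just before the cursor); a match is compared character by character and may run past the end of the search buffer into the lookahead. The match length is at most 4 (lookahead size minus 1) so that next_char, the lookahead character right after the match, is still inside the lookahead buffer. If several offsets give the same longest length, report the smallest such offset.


Try each offset into the search buffer:
  offset=1 (pos 3, char 'c'): match length 0
  offset=2 (pos 2, char 'c'): match length 0
  offset=3 (pos 1, char 'f'): match length 0
  offset=4 (pos 0, char 'e'): match length 3
Longest match has length 3 at offset 4.
next_char = character at position 4 + 3 = 7 -> 'e'

Best match: offset=4, length=3 (matching 'efc' starting at position 0)
LZ77 triple: (4, 3, 'e')


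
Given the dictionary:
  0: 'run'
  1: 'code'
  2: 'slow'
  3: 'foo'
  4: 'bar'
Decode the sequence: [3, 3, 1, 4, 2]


Look up each index in the dictionary:
  3 -> 'foo'
  3 -> 'foo'
  1 -> 'code'
  4 -> 'bar'
  2 -> 'slow'

Decoded: "foo foo code bar slow"


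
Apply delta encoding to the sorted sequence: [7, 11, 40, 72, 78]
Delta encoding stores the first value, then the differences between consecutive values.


First value: 7
Deltas:
  11 - 7 = 4
  40 - 11 = 29
  72 - 40 = 32
  78 - 72 = 6


Delta encoded: [7, 4, 29, 32, 6]


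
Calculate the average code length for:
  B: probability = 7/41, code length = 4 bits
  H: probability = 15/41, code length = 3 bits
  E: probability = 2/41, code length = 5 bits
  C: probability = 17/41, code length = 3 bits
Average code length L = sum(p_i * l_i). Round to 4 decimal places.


Weighted contributions p_i * l_i:
  B: (7/41) * 4 = 28/41
  H: (15/41) * 3 = 45/41
  E: (2/41) * 5 = 10/41
  C: (17/41) * 3 = 51/41
Sum = (28 + 45 + 10 + 51)/41 = 134/41

L = 134/41 = 3.2683 bits/symbol


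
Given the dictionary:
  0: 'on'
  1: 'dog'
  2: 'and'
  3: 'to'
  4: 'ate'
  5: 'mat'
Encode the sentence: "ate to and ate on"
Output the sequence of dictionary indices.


Look up each word in the dictionary:
  'ate' -> 4
  'to' -> 3
  'and' -> 2
  'ate' -> 4
  'on' -> 0

Encoded: [4, 3, 2, 4, 0]


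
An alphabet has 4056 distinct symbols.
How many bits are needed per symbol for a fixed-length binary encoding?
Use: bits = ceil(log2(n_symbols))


log2(4056) = 11.9858
Bracket: 2^11 = 2048 < 4056 <= 2^12 = 4096
So ceil(log2(4056)) = 12

bits = ceil(log2(4056)) = ceil(11.9858) = 12 bits


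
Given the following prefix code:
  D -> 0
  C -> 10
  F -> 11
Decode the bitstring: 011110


Decoding step by step:
Bits 0 -> D
Bits 11 -> F
Bits 11 -> F
Bits 0 -> D


Decoded message: DFFD


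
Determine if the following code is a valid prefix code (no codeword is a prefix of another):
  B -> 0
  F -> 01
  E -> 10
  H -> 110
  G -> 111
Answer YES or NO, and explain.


Checking each pair (does one codeword prefix another?):
  B='0' vs F='01': prefix -- VIOLATION

NO -- this is NOT a valid prefix code. B (0) is a prefix of F (01).


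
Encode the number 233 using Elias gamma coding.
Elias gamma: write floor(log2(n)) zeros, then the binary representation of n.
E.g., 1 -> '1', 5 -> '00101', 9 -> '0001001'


num_bits = floor(log2(233)) + 1 = 8
leading_zeros = num_bits - 1 = 7
binary(233) = 11101001

Elias gamma(233) = '0000000' + '11101001' = 000000011101001 (15 bits)


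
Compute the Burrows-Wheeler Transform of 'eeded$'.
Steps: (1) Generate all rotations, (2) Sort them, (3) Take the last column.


Rotations (sorted):
  0: $eeded -> last char: d
  1: d$eede -> last char: e
  2: ded$ee -> last char: e
  3: ed$eed -> last char: d
  4: eded$e -> last char: e
  5: eeded$ -> last char: $


BWT = deede$


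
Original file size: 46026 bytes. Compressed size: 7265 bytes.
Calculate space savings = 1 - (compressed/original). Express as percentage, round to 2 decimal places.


ratio = compressed/original = 7265/46026 = 0.157846
savings = 1 - ratio = 1 - 0.157846 = 0.842154
as a percentage: 0.842154 * 100 = 84.22%

Space savings = 1 - 7265/46026 = 84.22%


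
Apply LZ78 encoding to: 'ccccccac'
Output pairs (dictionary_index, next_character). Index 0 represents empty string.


LZ78 encoding steps:
Dictionary: {0: ''}
Step 1: w='' (idx 0), next='c' -> output (0, 'c'), add 'c' as idx 1
Step 2: w='c' (idx 1), next='c' -> output (1, 'c'), add 'cc' as idx 2
Step 3: w='cc' (idx 2), next='c' -> output (2, 'c'), add 'ccc' as idx 3
Step 4: w='' (idx 0), next='a' -> output (0, 'a'), add 'a' as idx 4
Step 5: w='c' (idx 1), end of input -> output (1, '')


Encoded: [(0, 'c'), (1, 'c'), (2, 'c'), (0, 'a'), (1, '')]


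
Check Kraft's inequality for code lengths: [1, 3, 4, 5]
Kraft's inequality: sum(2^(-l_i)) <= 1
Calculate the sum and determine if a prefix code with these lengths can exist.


Sum = 2^(-1) + 2^(-3) + 2^(-4) + 2^(-5)
    = 0.5 + 0.125 + 0.0625 + 0.03125
    = 23/32 = 0.71875
Since 0.71875 <= 1, Kraft's inequality IS satisfied.
A prefix code with these lengths CAN exist.

Kraft sum = 0.71875. Satisfied.


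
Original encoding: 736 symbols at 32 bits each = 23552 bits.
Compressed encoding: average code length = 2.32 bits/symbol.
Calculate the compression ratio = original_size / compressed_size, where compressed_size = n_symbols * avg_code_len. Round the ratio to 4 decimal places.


original_size = n_symbols * orig_bits = 736 * 32 = 23552 bits
compressed_size = n_symbols * avg_code_len = 736 * 2.32 = 1707.52 bits
ratio = original_size / compressed_size = 23552 / 1707.52 = 13.7931

Compression ratio = 13.7931


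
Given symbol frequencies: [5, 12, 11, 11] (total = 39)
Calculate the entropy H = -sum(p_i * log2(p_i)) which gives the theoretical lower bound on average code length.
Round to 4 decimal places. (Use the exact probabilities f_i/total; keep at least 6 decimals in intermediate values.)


Per-symbol terms -p_i * log2(p_i) with p_i = f_i/39:
  p = 5/39 = 0.128205: log2(p) = -2.963474, -p*log2(p) = 0.379933
  p = 12/39 = 0.307692: log2(p) = -1.700440, -p*log2(p) = 0.523212
  p = 11/39 = 0.282051: log2(p) = -1.825971, -p*log2(p) = 0.515017
  p = 11/39 = 0.282051: log2(p) = -1.825971, -p*log2(p) = 0.515017
H = 0.379933 + 0.523212 + 0.515017 + 0.515017 = 1.933179

H = 1.9332 bits/symbol


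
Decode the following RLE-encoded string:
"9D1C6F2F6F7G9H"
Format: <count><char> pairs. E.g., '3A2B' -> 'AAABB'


Expanding each <count><char> pair:
  9D -> 'DDDDDDDDD'
  1C -> 'C'
  6F -> 'FFFFFF'
  2F -> 'FF'
  6F -> 'FFFFFF'
  7G -> 'GGGGGGG'
  9H -> 'HHHHHHHHH'

Decoded = DDDDDDDDDCFFFFFFFFFFFFFFGGGGGGGHHHHHHHHH


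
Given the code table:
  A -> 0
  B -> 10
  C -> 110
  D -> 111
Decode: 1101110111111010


Decoding:
110 -> C
111 -> D
0 -> A
111 -> D
111 -> D
0 -> A
10 -> B


Result: CDADDAB


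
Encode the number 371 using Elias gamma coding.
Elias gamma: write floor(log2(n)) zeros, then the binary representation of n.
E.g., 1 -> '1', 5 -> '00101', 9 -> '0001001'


num_bits = floor(log2(371)) + 1 = 9
leading_zeros = num_bits - 1 = 8
binary(371) = 101110011

Elias gamma(371) = '00000000' + '101110011' = 00000000101110011 (17 bits)


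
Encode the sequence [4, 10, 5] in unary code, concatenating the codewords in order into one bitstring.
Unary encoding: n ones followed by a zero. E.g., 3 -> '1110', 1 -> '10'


Encode each number as n ones followed by a terminating 0:
  4 -> 11110 (5 bits)
  10 -> 11111111110 (11 bits)
  5 -> 111110 (6 bits)
Total length = 5 + 11 + 6 = 22 bits.

Unary([4, 10, 5]) = 1111011111111110111110 (22 bits)


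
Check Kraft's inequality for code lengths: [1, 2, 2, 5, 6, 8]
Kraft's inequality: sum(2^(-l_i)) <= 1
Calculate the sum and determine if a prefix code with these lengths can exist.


Sum = 2^(-1) + 2^(-2) + 2^(-2) + 2^(-5) + 2^(-6) + 2^(-8)
    = 0.5 + 0.25 + 0.25 + 0.03125 + 0.015625 + 0.00390625
    = 269/256 = 1.05078125
Since 1.05078125 > 1, Kraft's inequality is NOT satisfied.
A prefix code with these lengths CANNOT exist.

Kraft sum = 1.05078125. Not satisfied.


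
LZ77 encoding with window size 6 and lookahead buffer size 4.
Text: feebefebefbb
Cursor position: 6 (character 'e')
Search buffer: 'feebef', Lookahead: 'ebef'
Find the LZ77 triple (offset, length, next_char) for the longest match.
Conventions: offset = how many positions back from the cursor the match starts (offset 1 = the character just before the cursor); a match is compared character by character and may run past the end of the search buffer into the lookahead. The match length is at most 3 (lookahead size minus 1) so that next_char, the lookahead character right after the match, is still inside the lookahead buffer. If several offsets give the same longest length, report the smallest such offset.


Try each offset into the search buffer:
  offset=1 (pos 5, char 'f'): match length 0
  offset=2 (pos 4, char 'e'): match length 1
  offset=3 (pos 3, char 'b'): match length 0
  offset=4 (pos 2, char 'e'): match length 3
  offset=5 (pos 1, char 'e'): match length 1
  offset=6 (pos 0, char 'f'): match length 0
Longest match has length 3 at offset 4.
next_char = character at position 6 + 3 = 9 -> 'f'

Best match: offset=4, length=3 (matching 'ebe' starting at position 2)
LZ77 triple: (4, 3, 'f')


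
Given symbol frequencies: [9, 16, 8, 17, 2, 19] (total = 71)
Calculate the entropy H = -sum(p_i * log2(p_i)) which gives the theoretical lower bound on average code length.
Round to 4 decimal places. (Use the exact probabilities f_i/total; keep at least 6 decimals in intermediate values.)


Per-symbol terms -p_i * log2(p_i) with p_i = f_i/71:
  p = 9/71 = 0.126761: log2(p) = -2.979822, -p*log2(p) = 0.377724
  p = 16/71 = 0.225352: log2(p) = -2.149747, -p*log2(p) = 0.484450
  p = 8/71 = 0.112676: log2(p) = -3.149747, -p*log2(p) = 0.354901
  p = 17/71 = 0.239437: log2(p) = -2.062284, -p*log2(p) = 0.493786
  p = 2/71 = 0.028169: log2(p) = -5.149747, -p*log2(p) = 0.145063
  p = 19/71 = 0.267606: log2(p) = -1.901820, -p*log2(p) = 0.508938
H = 0.377724 + 0.484450 + 0.354901 + 0.493786 + 0.145063 + 0.508938 = 2.364862

H = 2.3649 bits/symbol


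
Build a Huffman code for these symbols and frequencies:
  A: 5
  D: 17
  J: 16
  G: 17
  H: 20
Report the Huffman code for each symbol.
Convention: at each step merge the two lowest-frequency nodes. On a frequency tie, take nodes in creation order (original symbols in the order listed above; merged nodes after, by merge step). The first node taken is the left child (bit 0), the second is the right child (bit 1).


Huffman tree construction:
Step 1: Merge A(5) + J(16) = 21
Step 2: Merge D(17) + G(17) = 34
Step 3: Merge H(20) + (A+J)(21) = 41
Step 4: Merge (D+G)(34) + (H+(A+J))(41) = 75
Read each symbol's code off the tree from the root (left child = 0, right child = 1).

Codes:
  A: 110 (length 3)
  D: 00 (length 2)
  J: 111 (length 3)
  G: 01 (length 2)
  H: 10 (length 2)
Average code length: 171/75 = 2.2800 bits/symbol


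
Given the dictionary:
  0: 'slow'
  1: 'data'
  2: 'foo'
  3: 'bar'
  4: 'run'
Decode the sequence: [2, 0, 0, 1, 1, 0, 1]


Look up each index in the dictionary:
  2 -> 'foo'
  0 -> 'slow'
  0 -> 'slow'
  1 -> 'data'
  1 -> 'data'
  0 -> 'slow'
  1 -> 'data'

Decoded: "foo slow slow data data slow data"


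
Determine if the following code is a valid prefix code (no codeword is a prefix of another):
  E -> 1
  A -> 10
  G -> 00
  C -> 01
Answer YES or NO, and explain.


Checking each pair (does one codeword prefix another?):
  E='1' vs A='10': prefix -- VIOLATION

NO -- this is NOT a valid prefix code. E (1) is a prefix of A (10).


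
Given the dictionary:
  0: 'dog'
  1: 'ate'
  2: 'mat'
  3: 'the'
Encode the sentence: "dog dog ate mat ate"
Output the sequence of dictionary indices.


Look up each word in the dictionary:
  'dog' -> 0
  'dog' -> 0
  'ate' -> 1
  'mat' -> 2
  'ate' -> 1

Encoded: [0, 0, 1, 2, 1]


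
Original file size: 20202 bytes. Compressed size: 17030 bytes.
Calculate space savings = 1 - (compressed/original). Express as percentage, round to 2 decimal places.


ratio = compressed/original = 17030/20202 = 0.842986
savings = 1 - ratio = 1 - 0.842986 = 0.157014
as a percentage: 0.157014 * 100 = 15.7%

Space savings = 1 - 17030/20202 = 15.7%


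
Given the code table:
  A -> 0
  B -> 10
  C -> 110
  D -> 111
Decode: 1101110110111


Decoding:
110 -> C
111 -> D
0 -> A
110 -> C
111 -> D


Result: CDACD


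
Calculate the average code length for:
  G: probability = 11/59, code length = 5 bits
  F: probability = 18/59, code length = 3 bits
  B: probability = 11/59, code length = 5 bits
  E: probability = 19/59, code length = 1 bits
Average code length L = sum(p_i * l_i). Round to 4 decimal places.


Weighted contributions p_i * l_i:
  G: (11/59) * 5 = 55/59
  F: (18/59) * 3 = 54/59
  B: (11/59) * 5 = 55/59
  E: (19/59) * 1 = 19/59
Sum = (55 + 54 + 55 + 19)/59 = 183/59

L = 183/59 = 3.1017 bits/symbol


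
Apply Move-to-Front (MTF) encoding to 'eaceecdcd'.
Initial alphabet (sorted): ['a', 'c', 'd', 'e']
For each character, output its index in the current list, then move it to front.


MTF encoding:
'e': index 3 in ['a', 'c', 'd', 'e'] -> ['e', 'a', 'c', 'd']
'a': index 1 in ['e', 'a', 'c', 'd'] -> ['a', 'e', 'c', 'd']
'c': index 2 in ['a', 'e', 'c', 'd'] -> ['c', 'a', 'e', 'd']
'e': index 2 in ['c', 'a', 'e', 'd'] -> ['e', 'c', 'a', 'd']
'e': index 0 in ['e', 'c', 'a', 'd'] -> ['e', 'c', 'a', 'd']
'c': index 1 in ['e', 'c', 'a', 'd'] -> ['c', 'e', 'a', 'd']
'd': index 3 in ['c', 'e', 'a', 'd'] -> ['d', 'c', 'e', 'a']
'c': index 1 in ['d', 'c', 'e', 'a'] -> ['c', 'd', 'e', 'a']
'd': index 1 in ['c', 'd', 'e', 'a'] -> ['d', 'c', 'e', 'a']


Output: [3, 1, 2, 2, 0, 1, 3, 1, 1]


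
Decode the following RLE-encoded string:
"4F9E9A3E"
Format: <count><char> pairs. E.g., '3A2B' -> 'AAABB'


Expanding each <count><char> pair:
  4F -> 'FFFF'
  9E -> 'EEEEEEEEE'
  9A -> 'AAAAAAAAA'
  3E -> 'EEE'

Decoded = FFFFEEEEEEEEEAAAAAAAAAEEE


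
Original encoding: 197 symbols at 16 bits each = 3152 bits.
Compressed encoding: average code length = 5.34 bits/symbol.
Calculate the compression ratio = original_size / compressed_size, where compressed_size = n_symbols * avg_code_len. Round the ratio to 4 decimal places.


original_size = n_symbols * orig_bits = 197 * 16 = 3152 bits
compressed_size = n_symbols * avg_code_len = 197 * 5.34 = 1051.98 bits
ratio = original_size / compressed_size = 3152 / 1051.98 = 2.9963

Compression ratio = 2.9963


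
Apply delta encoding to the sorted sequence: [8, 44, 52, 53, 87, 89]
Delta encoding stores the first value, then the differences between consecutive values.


First value: 8
Deltas:
  44 - 8 = 36
  52 - 44 = 8
  53 - 52 = 1
  87 - 53 = 34
  89 - 87 = 2


Delta encoded: [8, 36, 8, 1, 34, 2]


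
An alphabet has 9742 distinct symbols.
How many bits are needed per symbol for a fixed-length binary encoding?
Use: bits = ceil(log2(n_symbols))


log2(9742) = 13.25
Bracket: 2^13 = 8192 < 9742 <= 2^14 = 16384
So ceil(log2(9742)) = 14

bits = ceil(log2(9742)) = ceil(13.25) = 14 bits


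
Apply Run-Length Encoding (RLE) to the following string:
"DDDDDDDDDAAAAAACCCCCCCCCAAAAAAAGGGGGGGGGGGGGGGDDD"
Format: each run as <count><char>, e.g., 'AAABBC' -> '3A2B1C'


Scanning runs left to right:
  i=0: run of 'D' x 9 -> '9D'
  i=9: run of 'A' x 6 -> '6A'
  i=15: run of 'C' x 9 -> '9C'
  i=24: run of 'A' x 7 -> '7A'
  i=31: run of 'G' x 15 -> '15G'
  i=46: run of 'D' x 3 -> '3D'

RLE = 9D6A9C7A15G3D


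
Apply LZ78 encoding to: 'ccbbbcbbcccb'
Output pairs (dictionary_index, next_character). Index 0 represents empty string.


LZ78 encoding steps:
Dictionary: {0: ''}
Step 1: w='' (idx 0), next='c' -> output (0, 'c'), add 'c' as idx 1
Step 2: w='c' (idx 1), next='b' -> output (1, 'b'), add 'cb' as idx 2
Step 3: w='' (idx 0), next='b' -> output (0, 'b'), add 'b' as idx 3
Step 4: w='b' (idx 3), next='c' -> output (3, 'c'), add 'bc' as idx 4
Step 5: w='b' (idx 3), next='b' -> output (3, 'b'), add 'bb' as idx 5
Step 6: w='c' (idx 1), next='c' -> output (1, 'c'), add 'cc' as idx 6
Step 7: w='cb' (idx 2), end of input -> output (2, '')


Encoded: [(0, 'c'), (1, 'b'), (0, 'b'), (3, 'c'), (3, 'b'), (1, 'c'), (2, '')]


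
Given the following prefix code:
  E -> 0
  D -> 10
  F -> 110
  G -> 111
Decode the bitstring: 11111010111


Decoding step by step:
Bits 111 -> G
Bits 110 -> F
Bits 10 -> D
Bits 111 -> G


Decoded message: GFDG


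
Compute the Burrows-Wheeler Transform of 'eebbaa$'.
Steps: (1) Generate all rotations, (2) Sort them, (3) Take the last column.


Rotations (sorted):
  0: $eebbaa -> last char: a
  1: a$eebba -> last char: a
  2: aa$eebb -> last char: b
  3: baa$eeb -> last char: b
  4: bbaa$ee -> last char: e
  5: ebbaa$e -> last char: e
  6: eebbaa$ -> last char: $


BWT = aabbee$


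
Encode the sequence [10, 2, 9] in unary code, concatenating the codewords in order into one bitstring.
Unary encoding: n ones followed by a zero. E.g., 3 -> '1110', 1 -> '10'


Encode each number as n ones followed by a terminating 0:
  10 -> 11111111110 (11 bits)
  2 -> 110 (3 bits)
  9 -> 1111111110 (10 bits)
Total length = 11 + 3 + 10 = 24 bits.

Unary([10, 2, 9]) = 111111111101101111111110 (24 bits)


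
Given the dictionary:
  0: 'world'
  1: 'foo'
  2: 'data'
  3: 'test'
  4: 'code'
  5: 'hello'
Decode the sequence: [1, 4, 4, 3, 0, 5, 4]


Look up each index in the dictionary:
  1 -> 'foo'
  4 -> 'code'
  4 -> 'code'
  3 -> 'test'
  0 -> 'world'
  5 -> 'hello'
  4 -> 'code'

Decoded: "foo code code test world hello code"


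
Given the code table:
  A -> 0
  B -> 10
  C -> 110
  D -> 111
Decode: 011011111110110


Decoding:
0 -> A
110 -> C
111 -> D
111 -> D
10 -> B
110 -> C


Result: ACDDBC


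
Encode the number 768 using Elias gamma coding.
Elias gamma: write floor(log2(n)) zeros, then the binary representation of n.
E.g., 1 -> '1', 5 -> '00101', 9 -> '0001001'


num_bits = floor(log2(768)) + 1 = 10
leading_zeros = num_bits - 1 = 9
binary(768) = 1100000000

Elias gamma(768) = '000000000' + '1100000000' = 0000000001100000000 (19 bits)


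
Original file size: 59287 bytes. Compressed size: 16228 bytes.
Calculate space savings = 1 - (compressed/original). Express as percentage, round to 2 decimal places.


ratio = compressed/original = 16228/59287 = 0.273719
savings = 1 - ratio = 1 - 0.273719 = 0.726281
as a percentage: 0.726281 * 100 = 72.63%

Space savings = 1 - 16228/59287 = 72.63%


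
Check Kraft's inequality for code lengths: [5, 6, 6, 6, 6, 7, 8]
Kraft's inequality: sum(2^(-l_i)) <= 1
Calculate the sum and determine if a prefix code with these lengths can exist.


Sum = 2^(-5) + 2^(-6) + 2^(-6) + 2^(-6) + 2^(-6) + 2^(-7) + 2^(-8)
    = 0.03125 + 0.015625 + 0.015625 + 0.015625 + 0.015625 + 0.0078125 + 0.00390625
    = 27/256 = 0.10546875
Since 0.10546875 <= 1, Kraft's inequality IS satisfied.
A prefix code with these lengths CAN exist.

Kraft sum = 0.10546875. Satisfied.


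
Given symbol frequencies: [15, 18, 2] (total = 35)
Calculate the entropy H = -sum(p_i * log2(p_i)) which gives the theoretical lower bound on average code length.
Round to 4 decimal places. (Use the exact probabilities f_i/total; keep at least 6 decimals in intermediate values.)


Per-symbol terms -p_i * log2(p_i) with p_i = f_i/35:
  p = 15/35 = 0.428571: log2(p) = -1.222392, -p*log2(p) = 0.523882
  p = 18/35 = 0.514286: log2(p) = -0.959358, -p*log2(p) = 0.493384
  p = 2/35 = 0.057143: log2(p) = -4.129283, -p*log2(p) = 0.235959
H = 0.523882 + 0.493384 + 0.235959 = 1.253225

H = 1.2532 bits/symbol


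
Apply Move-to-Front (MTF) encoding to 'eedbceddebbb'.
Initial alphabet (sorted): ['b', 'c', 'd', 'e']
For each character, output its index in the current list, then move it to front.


MTF encoding:
'e': index 3 in ['b', 'c', 'd', 'e'] -> ['e', 'b', 'c', 'd']
'e': index 0 in ['e', 'b', 'c', 'd'] -> ['e', 'b', 'c', 'd']
'd': index 3 in ['e', 'b', 'c', 'd'] -> ['d', 'e', 'b', 'c']
'b': index 2 in ['d', 'e', 'b', 'c'] -> ['b', 'd', 'e', 'c']
'c': index 3 in ['b', 'd', 'e', 'c'] -> ['c', 'b', 'd', 'e']
'e': index 3 in ['c', 'b', 'd', 'e'] -> ['e', 'c', 'b', 'd']
'd': index 3 in ['e', 'c', 'b', 'd'] -> ['d', 'e', 'c', 'b']
'd': index 0 in ['d', 'e', 'c', 'b'] -> ['d', 'e', 'c', 'b']
'e': index 1 in ['d', 'e', 'c', 'b'] -> ['e', 'd', 'c', 'b']
'b': index 3 in ['e', 'd', 'c', 'b'] -> ['b', 'e', 'd', 'c']
'b': index 0 in ['b', 'e', 'd', 'c'] -> ['b', 'e', 'd', 'c']
'b': index 0 in ['b', 'e', 'd', 'c'] -> ['b', 'e', 'd', 'c']


Output: [3, 0, 3, 2, 3, 3, 3, 0, 1, 3, 0, 0]


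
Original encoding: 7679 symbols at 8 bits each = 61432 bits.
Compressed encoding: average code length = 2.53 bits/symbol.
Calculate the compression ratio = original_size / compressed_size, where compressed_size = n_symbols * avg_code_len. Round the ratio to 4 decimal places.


original_size = n_symbols * orig_bits = 7679 * 8 = 61432 bits
compressed_size = n_symbols * avg_code_len = 7679 * 2.53 = 19427.87 bits
ratio = original_size / compressed_size = 61432 / 19427.87 = 3.1621

Compression ratio = 3.1621


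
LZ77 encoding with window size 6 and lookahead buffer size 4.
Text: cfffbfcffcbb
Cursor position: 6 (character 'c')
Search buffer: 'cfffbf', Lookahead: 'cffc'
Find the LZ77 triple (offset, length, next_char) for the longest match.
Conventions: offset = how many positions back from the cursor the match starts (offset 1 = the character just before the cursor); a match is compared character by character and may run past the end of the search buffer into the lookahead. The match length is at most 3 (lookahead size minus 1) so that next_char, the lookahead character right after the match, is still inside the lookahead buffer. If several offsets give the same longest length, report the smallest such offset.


Try each offset into the search buffer:
  offset=1 (pos 5, char 'f'): match length 0
  offset=2 (pos 4, char 'b'): match length 0
  offset=3 (pos 3, char 'f'): match length 0
  offset=4 (pos 2, char 'f'): match length 0
  offset=5 (pos 1, char 'f'): match length 0
  offset=6 (pos 0, char 'c'): match length 3
Longest match has length 3 at offset 6.
next_char = character at position 6 + 3 = 9 -> 'c'

Best match: offset=6, length=3 (matching 'cff' starting at position 0)
LZ77 triple: (6, 3, 'c')


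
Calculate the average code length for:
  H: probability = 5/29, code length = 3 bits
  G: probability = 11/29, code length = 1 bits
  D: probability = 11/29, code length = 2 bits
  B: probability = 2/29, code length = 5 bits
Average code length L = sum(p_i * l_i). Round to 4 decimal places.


Weighted contributions p_i * l_i:
  H: (5/29) * 3 = 15/29
  G: (11/29) * 1 = 11/29
  D: (11/29) * 2 = 22/29
  B: (2/29) * 5 = 10/29
Sum = (15 + 11 + 22 + 10)/29 = 58/29

L = 58/29 = 2.0000 bits/symbol


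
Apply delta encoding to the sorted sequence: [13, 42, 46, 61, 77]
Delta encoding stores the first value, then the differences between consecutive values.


First value: 13
Deltas:
  42 - 13 = 29
  46 - 42 = 4
  61 - 46 = 15
  77 - 61 = 16


Delta encoded: [13, 29, 4, 15, 16]


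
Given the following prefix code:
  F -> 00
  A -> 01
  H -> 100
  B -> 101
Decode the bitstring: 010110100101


Decoding step by step:
Bits 01 -> A
Bits 01 -> A
Bits 101 -> B
Bits 00 -> F
Bits 101 -> B


Decoded message: AABFB


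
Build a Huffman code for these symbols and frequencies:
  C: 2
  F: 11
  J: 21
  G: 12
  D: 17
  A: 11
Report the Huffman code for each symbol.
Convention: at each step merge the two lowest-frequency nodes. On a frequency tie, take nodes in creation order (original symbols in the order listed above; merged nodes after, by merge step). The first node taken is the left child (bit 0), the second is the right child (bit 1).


Huffman tree construction:
Step 1: Merge C(2) + F(11) = 13
Step 2: Merge A(11) + G(12) = 23
Step 3: Merge (C+F)(13) + D(17) = 30
Step 4: Merge J(21) + (A+G)(23) = 44
Step 5: Merge ((C+F)+D)(30) + (J+(A+G))(44) = 74
Read each symbol's code off the tree from the root (left child = 0, right child = 1).

Codes:
  C: 000 (length 3)
  F: 001 (length 3)
  J: 10 (length 2)
  G: 111 (length 3)
  D: 01 (length 2)
  A: 110 (length 3)
Average code length: 184/74 = 2.4865 bits/symbol


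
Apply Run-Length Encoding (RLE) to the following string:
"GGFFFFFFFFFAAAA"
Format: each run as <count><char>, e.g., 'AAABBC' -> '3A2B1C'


Scanning runs left to right:
  i=0: run of 'G' x 2 -> '2G'
  i=2: run of 'F' x 9 -> '9F'
  i=11: run of 'A' x 4 -> '4A'

RLE = 2G9F4A


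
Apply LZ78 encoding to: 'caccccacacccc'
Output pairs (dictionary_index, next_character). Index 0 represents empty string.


LZ78 encoding steps:
Dictionary: {0: ''}
Step 1: w='' (idx 0), next='c' -> output (0, 'c'), add 'c' as idx 1
Step 2: w='' (idx 0), next='a' -> output (0, 'a'), add 'a' as idx 2
Step 3: w='c' (idx 1), next='c' -> output (1, 'c'), add 'cc' as idx 3
Step 4: w='cc' (idx 3), next='a' -> output (3, 'a'), add 'cca' as idx 4
Step 5: w='c' (idx 1), next='a' -> output (1, 'a'), add 'ca' as idx 5
Step 6: w='cc' (idx 3), next='c' -> output (3, 'c'), add 'ccc' as idx 6
Step 7: w='c' (idx 1), end of input -> output (1, '')


Encoded: [(0, 'c'), (0, 'a'), (1, 'c'), (3, 'a'), (1, 'a'), (3, 'c'), (1, '')]


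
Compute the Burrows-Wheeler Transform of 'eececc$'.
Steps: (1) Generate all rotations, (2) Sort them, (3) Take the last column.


Rotations (sorted):
  0: $eececc -> last char: c
  1: c$eecec -> last char: c
  2: cc$eece -> last char: e
  3: cecc$ee -> last char: e
  4: ecc$eec -> last char: c
  5: ececc$e -> last char: e
  6: eececc$ -> last char: $


BWT = cceece$


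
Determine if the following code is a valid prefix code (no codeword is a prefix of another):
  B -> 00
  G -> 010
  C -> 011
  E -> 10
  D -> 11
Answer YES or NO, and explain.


Checking each pair (does one codeword prefix another?):
  B='00' vs G='010': no prefix
  B='00' vs C='011': no prefix
  B='00' vs E='10': no prefix
  B='00' vs D='11': no prefix
  G='010' vs B='00': no prefix
  G='010' vs C='011': no prefix
  G='010' vs E='10': no prefix
  G='010' vs D='11': no prefix
  C='011' vs B='00': no prefix
  C='011' vs G='010': no prefix
  C='011' vs E='10': no prefix
  C='011' vs D='11': no prefix
  E='10' vs B='00': no prefix
  E='10' vs G='010': no prefix
  E='10' vs C='011': no prefix
  E='10' vs D='11': no prefix
  D='11' vs B='00': no prefix
  D='11' vs G='010': no prefix
  D='11' vs C='011': no prefix
  D='11' vs E='10': no prefix
No violation found over all pairs.

YES -- this is a valid prefix code. No codeword is a prefix of any other codeword.


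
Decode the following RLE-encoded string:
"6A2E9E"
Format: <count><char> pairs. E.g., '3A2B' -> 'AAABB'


Expanding each <count><char> pair:
  6A -> 'AAAAAA'
  2E -> 'EE'
  9E -> 'EEEEEEEEE'

Decoded = AAAAAAEEEEEEEEEEE


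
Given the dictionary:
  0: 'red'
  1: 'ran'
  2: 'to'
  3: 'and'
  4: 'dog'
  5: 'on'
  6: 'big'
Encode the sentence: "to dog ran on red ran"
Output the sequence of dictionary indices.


Look up each word in the dictionary:
  'to' -> 2
  'dog' -> 4
  'ran' -> 1
  'on' -> 5
  'red' -> 0
  'ran' -> 1

Encoded: [2, 4, 1, 5, 0, 1]


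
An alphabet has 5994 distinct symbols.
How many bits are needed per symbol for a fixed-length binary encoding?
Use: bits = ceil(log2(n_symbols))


log2(5994) = 12.5493
Bracket: 2^12 = 4096 < 5994 <= 2^13 = 8192
So ceil(log2(5994)) = 13

bits = ceil(log2(5994)) = ceil(12.5493) = 13 bits


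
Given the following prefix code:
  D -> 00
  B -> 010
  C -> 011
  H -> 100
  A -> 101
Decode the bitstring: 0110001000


Decoding step by step:
Bits 011 -> C
Bits 00 -> D
Bits 010 -> B
Bits 00 -> D


Decoded message: CDBD


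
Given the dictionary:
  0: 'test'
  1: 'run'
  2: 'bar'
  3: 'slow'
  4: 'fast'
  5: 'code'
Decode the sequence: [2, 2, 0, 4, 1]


Look up each index in the dictionary:
  2 -> 'bar'
  2 -> 'bar'
  0 -> 'test'
  4 -> 'fast'
  1 -> 'run'

Decoded: "bar bar test fast run"


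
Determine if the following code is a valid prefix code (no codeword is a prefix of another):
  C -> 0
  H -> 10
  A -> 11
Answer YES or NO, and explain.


Checking each pair (does one codeword prefix another?):
  C='0' vs H='10': no prefix
  C='0' vs A='11': no prefix
  H='10' vs C='0': no prefix
  H='10' vs A='11': no prefix
  A='11' vs C='0': no prefix
  A='11' vs H='10': no prefix
No violation found over all pairs.

YES -- this is a valid prefix code. No codeword is a prefix of any other codeword.


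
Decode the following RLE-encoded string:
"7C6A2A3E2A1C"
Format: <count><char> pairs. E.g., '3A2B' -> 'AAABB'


Expanding each <count><char> pair:
  7C -> 'CCCCCCC'
  6A -> 'AAAAAA'
  2A -> 'AA'
  3E -> 'EEE'
  2A -> 'AA'
  1C -> 'C'

Decoded = CCCCCCCAAAAAAAAEEEAAC


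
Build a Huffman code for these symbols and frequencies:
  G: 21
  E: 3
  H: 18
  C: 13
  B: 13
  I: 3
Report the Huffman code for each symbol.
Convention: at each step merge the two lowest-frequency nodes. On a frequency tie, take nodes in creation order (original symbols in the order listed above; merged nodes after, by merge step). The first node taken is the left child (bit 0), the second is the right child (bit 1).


Huffman tree construction:
Step 1: Merge E(3) + I(3) = 6
Step 2: Merge (E+I)(6) + C(13) = 19
Step 3: Merge B(13) + H(18) = 31
Step 4: Merge ((E+I)+C)(19) + G(21) = 40
Step 5: Merge (B+H)(31) + (((E+I)+C)+G)(40) = 71
Read each symbol's code off the tree from the root (left child = 0, right child = 1).

Codes:
  G: 11 (length 2)
  E: 1000 (length 4)
  H: 01 (length 2)
  C: 101 (length 3)
  B: 00 (length 2)
  I: 1001 (length 4)
Average code length: 167/71 = 2.3521 bits/symbol


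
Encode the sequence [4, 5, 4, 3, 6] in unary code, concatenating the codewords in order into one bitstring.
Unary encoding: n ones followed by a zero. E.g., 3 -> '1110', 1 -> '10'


Encode each number as n ones followed by a terminating 0:
  4 -> 11110 (5 bits)
  5 -> 111110 (6 bits)
  4 -> 11110 (5 bits)
  3 -> 1110 (4 bits)
  6 -> 1111110 (7 bits)
Total length = 5 + 6 + 5 + 4 + 7 = 27 bits.

Unary([4, 5, 4, 3, 6]) = 111101111101111011101111110 (27 bits)


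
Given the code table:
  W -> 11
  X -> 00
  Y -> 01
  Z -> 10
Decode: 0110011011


Decoding:
01 -> Y
10 -> Z
01 -> Y
10 -> Z
11 -> W


Result: YZYZW


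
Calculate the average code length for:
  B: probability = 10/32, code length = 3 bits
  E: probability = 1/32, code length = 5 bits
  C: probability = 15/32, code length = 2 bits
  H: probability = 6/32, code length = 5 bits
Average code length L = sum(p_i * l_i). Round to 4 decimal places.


Weighted contributions p_i * l_i:
  B: (10/32) * 3 = 30/32
  E: (1/32) * 5 = 5/32
  C: (15/32) * 2 = 30/32
  H: (6/32) * 5 = 30/32
Sum = (30 + 5 + 30 + 30)/32 = 95/32

L = 95/32 = 2.9688 bits/symbol


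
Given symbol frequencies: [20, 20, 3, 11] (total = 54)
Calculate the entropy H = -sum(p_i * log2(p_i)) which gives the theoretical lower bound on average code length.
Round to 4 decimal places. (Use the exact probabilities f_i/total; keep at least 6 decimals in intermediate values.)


Per-symbol terms -p_i * log2(p_i) with p_i = f_i/54:
  p = 20/54 = 0.370370: log2(p) = -1.432959, -p*log2(p) = 0.530726
  p = 20/54 = 0.370370: log2(p) = -1.432959, -p*log2(p) = 0.530726
  p = 3/54 = 0.055556: log2(p) = -4.169925, -p*log2(p) = 0.231663
  p = 11/54 = 0.203704: log2(p) = -2.295456, -p*log2(p) = 0.467593
H = 0.530726 + 0.530726 + 0.231663 + 0.467593 = 1.760708

H = 1.7607 bits/symbol


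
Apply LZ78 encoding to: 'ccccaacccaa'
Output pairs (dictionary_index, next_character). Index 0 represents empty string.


LZ78 encoding steps:
Dictionary: {0: ''}
Step 1: w='' (idx 0), next='c' -> output (0, 'c'), add 'c' as idx 1
Step 2: w='c' (idx 1), next='c' -> output (1, 'c'), add 'cc' as idx 2
Step 3: w='c' (idx 1), next='a' -> output (1, 'a'), add 'ca' as idx 3
Step 4: w='' (idx 0), next='a' -> output (0, 'a'), add 'a' as idx 4
Step 5: w='cc' (idx 2), next='c' -> output (2, 'c'), add 'ccc' as idx 5
Step 6: w='a' (idx 4), next='a' -> output (4, 'a'), add 'aa' as idx 6


Encoded: [(0, 'c'), (1, 'c'), (1, 'a'), (0, 'a'), (2, 'c'), (4, 'a')]


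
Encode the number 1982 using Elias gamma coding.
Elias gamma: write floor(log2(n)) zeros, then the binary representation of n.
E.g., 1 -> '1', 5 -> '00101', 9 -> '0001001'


num_bits = floor(log2(1982)) + 1 = 11
leading_zeros = num_bits - 1 = 10
binary(1982) = 11110111110

Elias gamma(1982) = '0000000000' + '11110111110' = 000000000011110111110 (21 bits)


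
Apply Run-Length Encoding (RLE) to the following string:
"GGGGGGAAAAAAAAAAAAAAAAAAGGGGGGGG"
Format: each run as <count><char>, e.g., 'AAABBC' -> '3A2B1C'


Scanning runs left to right:
  i=0: run of 'G' x 6 -> '6G'
  i=6: run of 'A' x 18 -> '18A'
  i=24: run of 'G' x 8 -> '8G'

RLE = 6G18A8G


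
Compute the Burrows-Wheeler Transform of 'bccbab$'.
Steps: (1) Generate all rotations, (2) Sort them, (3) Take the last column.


Rotations (sorted):
  0: $bccbab -> last char: b
  1: ab$bccb -> last char: b
  2: b$bccba -> last char: a
  3: bab$bcc -> last char: c
  4: bccbab$ -> last char: $
  5: cbab$bc -> last char: c
  6: ccbab$b -> last char: b


BWT = bbac$cb


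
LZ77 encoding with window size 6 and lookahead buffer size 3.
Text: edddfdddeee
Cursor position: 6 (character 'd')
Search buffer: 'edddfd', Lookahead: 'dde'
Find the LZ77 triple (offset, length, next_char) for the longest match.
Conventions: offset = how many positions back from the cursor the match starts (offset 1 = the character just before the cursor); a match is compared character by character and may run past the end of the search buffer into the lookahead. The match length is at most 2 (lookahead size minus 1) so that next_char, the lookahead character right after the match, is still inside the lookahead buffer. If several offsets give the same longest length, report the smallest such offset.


Try each offset into the search buffer:
  offset=1 (pos 5, char 'd'): match length 2
  offset=2 (pos 4, char 'f'): match length 0
  offset=3 (pos 3, char 'd'): match length 1
  offset=4 (pos 2, char 'd'): match length 2
  offset=5 (pos 1, char 'd'): match length 2
  offset=6 (pos 0, char 'e'): match length 0
Longest match has length 2, found at offsets 1, 4, 5; take the smallest, offset 1.
next_char = character at position 6 + 2 = 8 -> 'e'

Best match: offset=1, length=2 (matching 'dd' starting at position 5)
LZ77 triple: (1, 2, 'e')


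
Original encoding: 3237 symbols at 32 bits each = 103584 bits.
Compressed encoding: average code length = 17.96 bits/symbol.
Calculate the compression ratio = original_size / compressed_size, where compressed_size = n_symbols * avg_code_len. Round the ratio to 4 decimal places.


original_size = n_symbols * orig_bits = 3237 * 32 = 103584 bits
compressed_size = n_symbols * avg_code_len = 3237 * 17.96 = 58136.52 bits
ratio = original_size / compressed_size = 103584 / 58136.52 = 1.7817

Compression ratio = 1.7817


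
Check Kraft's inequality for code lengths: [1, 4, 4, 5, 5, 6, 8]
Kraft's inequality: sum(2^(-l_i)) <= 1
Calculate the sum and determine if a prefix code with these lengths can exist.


Sum = 2^(-1) + 2^(-4) + 2^(-4) + 2^(-5) + 2^(-5) + 2^(-6) + 2^(-8)
    = 0.5 + 0.0625 + 0.0625 + 0.03125 + 0.03125 + 0.015625 + 0.00390625
    = 181/256 = 0.70703125
Since 0.70703125 <= 1, Kraft's inequality IS satisfied.
A prefix code with these lengths CAN exist.

Kraft sum = 0.70703125. Satisfied.


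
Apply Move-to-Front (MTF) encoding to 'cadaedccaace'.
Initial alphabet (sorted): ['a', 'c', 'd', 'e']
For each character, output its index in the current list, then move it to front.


MTF encoding:
'c': index 1 in ['a', 'c', 'd', 'e'] -> ['c', 'a', 'd', 'e']
'a': index 1 in ['c', 'a', 'd', 'e'] -> ['a', 'c', 'd', 'e']
'd': index 2 in ['a', 'c', 'd', 'e'] -> ['d', 'a', 'c', 'e']
'a': index 1 in ['d', 'a', 'c', 'e'] -> ['a', 'd', 'c', 'e']
'e': index 3 in ['a', 'd', 'c', 'e'] -> ['e', 'a', 'd', 'c']
'd': index 2 in ['e', 'a', 'd', 'c'] -> ['d', 'e', 'a', 'c']
'c': index 3 in ['d', 'e', 'a', 'c'] -> ['c', 'd', 'e', 'a']
'c': index 0 in ['c', 'd', 'e', 'a'] -> ['c', 'd', 'e', 'a']
'a': index 3 in ['c', 'd', 'e', 'a'] -> ['a', 'c', 'd', 'e']
'a': index 0 in ['a', 'c', 'd', 'e'] -> ['a', 'c', 'd', 'e']
'c': index 1 in ['a', 'c', 'd', 'e'] -> ['c', 'a', 'd', 'e']
'e': index 3 in ['c', 'a', 'd', 'e'] -> ['e', 'c', 'a', 'd']


Output: [1, 1, 2, 1, 3, 2, 3, 0, 3, 0, 1, 3]


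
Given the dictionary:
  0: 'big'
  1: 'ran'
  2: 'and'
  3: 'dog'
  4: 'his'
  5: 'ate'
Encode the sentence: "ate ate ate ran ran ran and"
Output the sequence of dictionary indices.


Look up each word in the dictionary:
  'ate' -> 5
  'ate' -> 5
  'ate' -> 5
  'ran' -> 1
  'ran' -> 1
  'ran' -> 1
  'and' -> 2

Encoded: [5, 5, 5, 1, 1, 1, 2]


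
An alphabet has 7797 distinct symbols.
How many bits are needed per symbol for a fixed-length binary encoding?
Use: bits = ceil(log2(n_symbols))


log2(7797) = 12.9287
Bracket: 2^12 = 4096 < 7797 <= 2^13 = 8192
So ceil(log2(7797)) = 13

bits = ceil(log2(7797)) = ceil(12.9287) = 13 bits


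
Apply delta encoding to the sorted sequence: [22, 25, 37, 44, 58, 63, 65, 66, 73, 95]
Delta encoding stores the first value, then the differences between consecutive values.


First value: 22
Deltas:
  25 - 22 = 3
  37 - 25 = 12
  44 - 37 = 7
  58 - 44 = 14
  63 - 58 = 5
  65 - 63 = 2
  66 - 65 = 1
  73 - 66 = 7
  95 - 73 = 22


Delta encoded: [22, 3, 12, 7, 14, 5, 2, 1, 7, 22]


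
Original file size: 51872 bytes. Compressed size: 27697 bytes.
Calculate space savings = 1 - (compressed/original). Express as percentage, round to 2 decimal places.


ratio = compressed/original = 27697/51872 = 0.533949
savings = 1 - ratio = 1 - 0.533949 = 0.466051
as a percentage: 0.466051 * 100 = 46.61%

Space savings = 1 - 27697/51872 = 46.61%
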